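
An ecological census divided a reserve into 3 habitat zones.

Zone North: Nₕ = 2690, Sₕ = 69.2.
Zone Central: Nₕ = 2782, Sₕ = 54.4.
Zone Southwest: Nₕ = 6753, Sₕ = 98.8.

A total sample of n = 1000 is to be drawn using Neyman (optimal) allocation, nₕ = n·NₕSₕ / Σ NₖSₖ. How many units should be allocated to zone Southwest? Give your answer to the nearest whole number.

664

North: NₕSₕ = 2690·69.2 = 186148
Central: NₕSₕ = 2782·54.4 = 151340.8
Southwest: NₕSₕ = 6753·98.8 = 667196.4
Σ NₕSₕ = 1004685.2.
n_Southwest = 1000·667196.4/1004685.2 = 664.085... → 664.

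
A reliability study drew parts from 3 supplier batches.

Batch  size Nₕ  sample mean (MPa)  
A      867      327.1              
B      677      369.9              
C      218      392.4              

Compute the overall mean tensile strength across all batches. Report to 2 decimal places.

N = 1762; weights Wₕ = Nₕ/N = (0.4921, 0.3842, 0.1237).
x̄_st = Σ Wₕ·x̄ₕ = 0.4921·327.1 + 0.3842·369.9 + 0.1237·392.4 ≈ 351.6238...
→ 351.62.

351.62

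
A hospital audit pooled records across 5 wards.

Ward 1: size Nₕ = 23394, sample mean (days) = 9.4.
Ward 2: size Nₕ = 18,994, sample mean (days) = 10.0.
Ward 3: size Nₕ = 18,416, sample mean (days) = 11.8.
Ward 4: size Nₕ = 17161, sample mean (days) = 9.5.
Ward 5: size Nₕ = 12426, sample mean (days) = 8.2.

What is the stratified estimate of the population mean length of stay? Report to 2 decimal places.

9.87

N = 90391; weights Wₕ = Nₕ/N = (0.2588, 0.2101, 0.2037, 0.1899, 0.1375).
x̄_st = Σ Wₕ·x̄ₕ = 0.2588·9.4 + 0.2101·10.0 + 0.2037·11.8 + 0.1899·9.5 + 0.1375·8.2 ≈ 9.8691...
→ 9.87.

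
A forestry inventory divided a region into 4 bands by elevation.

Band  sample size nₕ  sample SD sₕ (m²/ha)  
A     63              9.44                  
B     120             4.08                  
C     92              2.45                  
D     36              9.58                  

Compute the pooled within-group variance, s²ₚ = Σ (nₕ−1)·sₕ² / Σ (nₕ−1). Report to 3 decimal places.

Degrees of freedom: 62 + 119 + 91 + 35 = 307.
Σ(nₕ−1)sₕ² = 62·89.1136 + 119·16.6464 + 91·6.0025 + 35·91.7764 = 11264.3663.
s²ₚ = 11264.3663 / 307 = 36.69175... → 36.692.

36.692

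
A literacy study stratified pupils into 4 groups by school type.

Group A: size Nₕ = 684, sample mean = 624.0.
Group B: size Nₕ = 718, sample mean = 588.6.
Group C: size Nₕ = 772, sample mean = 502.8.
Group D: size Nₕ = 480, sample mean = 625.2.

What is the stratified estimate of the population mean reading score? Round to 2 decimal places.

579.39

N = 2654; weights Wₕ = Nₕ/N = (0.2577, 0.2705, 0.2909, 0.1809).
x̄_st = Σ Wₕ·x̄ₕ = 0.2577·624.0 + 0.2705·588.6 + 0.2909·502.8 + 0.1809·625.2 ≈ 579.3852...
→ 579.39.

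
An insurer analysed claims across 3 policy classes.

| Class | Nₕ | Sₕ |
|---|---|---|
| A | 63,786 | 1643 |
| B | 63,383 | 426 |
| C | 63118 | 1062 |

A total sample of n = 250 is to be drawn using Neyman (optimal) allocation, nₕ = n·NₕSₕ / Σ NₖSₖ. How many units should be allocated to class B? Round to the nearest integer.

34

A: NₕSₕ = 63786·1643 = 104800398
B: NₕSₕ = 63383·426 = 27001158
C: NₕSₕ = 63118·1062 = 67031316
Σ NₕSₕ = 198832872.
n_B = 250·27001158/198832872 = 33.950... → 34.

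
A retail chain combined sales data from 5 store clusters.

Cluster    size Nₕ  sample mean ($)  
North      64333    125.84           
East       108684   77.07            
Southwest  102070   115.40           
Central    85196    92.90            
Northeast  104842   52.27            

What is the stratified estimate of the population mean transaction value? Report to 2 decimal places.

x̄_st = (Σ Nₕx̄ₕ) / (Σ Nₕ) = (64333·125.84 + 108684·77.07 + 102070·115.40 + 85196·92.90 + 104842·52.27) / 465125
= 41645618.34 / 465125 = 89.5364... → 89.54.

89.54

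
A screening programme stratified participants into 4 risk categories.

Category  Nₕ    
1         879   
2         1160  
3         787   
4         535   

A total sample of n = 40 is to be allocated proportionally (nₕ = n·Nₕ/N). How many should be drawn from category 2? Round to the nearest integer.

Share of category 2 = 1160/3361 = 0.34514.
Allocate 40 × 0.34514 = 13.805... → 14.

14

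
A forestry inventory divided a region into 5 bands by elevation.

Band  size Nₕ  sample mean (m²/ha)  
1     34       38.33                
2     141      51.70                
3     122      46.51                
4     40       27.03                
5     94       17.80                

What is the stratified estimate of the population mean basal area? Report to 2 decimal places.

39.49

N = 34 + 141 + 122 + 40 + 94 = 431.
Overall mean = Σ (Nₕ/N)·x̄ₕ — weight by population share, not a simple average.
Σ Nₕx̄ₕ = 34·38.33 + 141·51.70 + 122·46.51 + 40·27.03 + 94·17.80 = 1303.22 + 7289.7 + 5674.22 + 1081.2 + 1673.2 = 17021.54.
Divide by N: 17021.54 / 431 = 39.4931... → 39.49.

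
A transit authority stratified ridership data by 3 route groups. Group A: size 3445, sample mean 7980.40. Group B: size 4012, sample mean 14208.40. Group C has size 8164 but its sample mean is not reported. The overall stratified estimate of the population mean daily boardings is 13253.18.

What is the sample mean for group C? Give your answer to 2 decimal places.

Σ Nₕx̄ₕ = N·μ, so 8164·x̄_C = 15621·13253.18 − (3445·7980.40 + 4012·14208.40).
= 207027924.78 − 84496578.8 = 122531345.98.
x̄_C = 122531345.98 / 8164 = 15008.7391... → 15008.74.

15008.74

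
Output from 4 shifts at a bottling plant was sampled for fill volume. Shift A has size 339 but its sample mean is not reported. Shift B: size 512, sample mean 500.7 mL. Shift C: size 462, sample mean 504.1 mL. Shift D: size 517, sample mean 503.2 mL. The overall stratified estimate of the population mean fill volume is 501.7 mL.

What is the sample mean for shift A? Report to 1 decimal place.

N = 339 + 512 + 462 + 517 = 1830.
Overall total = μ·N = 501.7·1830 = 918111.
Subtract the known strata: 512·500.7 + 462·504.1 + 517·503.2 = 749407.
Remaining total for shift A: 918111 − 749407 = 168704.
Divide by its size: 168704 / 339 = 497.652... → 497.7.

497.7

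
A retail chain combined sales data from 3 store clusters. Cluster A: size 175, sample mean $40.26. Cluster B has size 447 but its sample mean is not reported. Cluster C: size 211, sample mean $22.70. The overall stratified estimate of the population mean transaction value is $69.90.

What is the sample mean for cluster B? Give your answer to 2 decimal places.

Σ Nₕx̄ₕ = N·μ, so 447·x̄_B = 833·69.90 − (175·40.26 + 211·22.70).
= 58226.7 − 11835.2 = 46391.5.
x̄_B = 46391.5 / 447 = 103.7841... → 103.78.

103.78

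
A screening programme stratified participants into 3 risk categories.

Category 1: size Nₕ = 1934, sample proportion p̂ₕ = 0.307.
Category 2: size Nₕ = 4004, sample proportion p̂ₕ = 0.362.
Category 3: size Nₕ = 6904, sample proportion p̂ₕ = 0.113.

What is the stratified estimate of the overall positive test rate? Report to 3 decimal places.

0.220

Wₕ = Nₕ/N with N = 12842: 0.1506, 0.3118, 0.5376.
p̂_st = 0.1506·0.307 + 0.3118·0.362 + 0.5376·0.113 ≈ 0.21985... → 0.220.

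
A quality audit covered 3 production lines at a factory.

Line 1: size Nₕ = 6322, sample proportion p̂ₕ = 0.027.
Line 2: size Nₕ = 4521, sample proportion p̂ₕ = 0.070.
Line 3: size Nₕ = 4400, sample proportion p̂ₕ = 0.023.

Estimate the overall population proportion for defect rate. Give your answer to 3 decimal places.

N = 6322 + 4521 + 4400 = 15243.
Overall proportion = Σ (Nₕ/N)·p̂ₕ.
Σ Nₕp̂ₕ = 170.694 + 316.47 + 101.2 = 588.364.
588.364 / 15243 = 0.03860... → 0.039.

0.039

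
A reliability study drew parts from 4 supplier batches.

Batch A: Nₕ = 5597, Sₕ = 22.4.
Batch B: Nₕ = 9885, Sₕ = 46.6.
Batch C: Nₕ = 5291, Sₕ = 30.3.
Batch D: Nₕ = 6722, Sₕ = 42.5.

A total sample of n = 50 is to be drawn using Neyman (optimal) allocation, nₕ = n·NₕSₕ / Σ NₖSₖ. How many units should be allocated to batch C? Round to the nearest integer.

8

A: NₕSₕ = 5597·22.4 = 125372.8
B: NₕSₕ = 9885·46.6 = 460641
C: NₕSₕ = 5291·30.3 = 160317.3
D: NₕSₕ = 6722·42.5 = 285685
Σ NₕSₕ = 1032016.1.
n_C = 50·160317.3/1032016.1 = 7.767... → 8.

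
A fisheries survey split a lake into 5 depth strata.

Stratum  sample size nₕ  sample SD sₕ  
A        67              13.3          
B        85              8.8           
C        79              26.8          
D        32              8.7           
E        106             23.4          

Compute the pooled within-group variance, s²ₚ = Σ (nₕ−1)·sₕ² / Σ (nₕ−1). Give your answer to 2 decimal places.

A: (67−1)·13.3² = 66·176.89 = 11674.74
B: (85−1)·8.8² = 84·77.44 = 6504.96
C: (79−1)·26.8² = 78·718.24 = 56022.72
D: (32−1)·8.7² = 31·75.69 = 2346.39
E: (106−1)·23.4² = 105·547.56 = 57493.8
Numerator = 134042.61; denominator = Σ(nₕ−1) = 364.
s²ₚ = 134042.61/364 = 368.2489... → 368.25.

368.25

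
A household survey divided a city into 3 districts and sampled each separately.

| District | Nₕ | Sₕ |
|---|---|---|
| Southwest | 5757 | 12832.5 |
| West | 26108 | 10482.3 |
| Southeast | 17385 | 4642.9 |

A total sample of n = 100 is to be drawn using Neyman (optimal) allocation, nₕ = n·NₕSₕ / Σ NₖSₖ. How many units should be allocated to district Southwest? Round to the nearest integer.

17

Σ NₕSₕ = 5757·12832.5 + 26108·10482.3 + 17385·4642.9 = 428265407.4.
Share for Southwest: 73876702.5/428265407.4 = 0.17250.
n_Southwest = 100 × 0.17250 = 17.250... → 17.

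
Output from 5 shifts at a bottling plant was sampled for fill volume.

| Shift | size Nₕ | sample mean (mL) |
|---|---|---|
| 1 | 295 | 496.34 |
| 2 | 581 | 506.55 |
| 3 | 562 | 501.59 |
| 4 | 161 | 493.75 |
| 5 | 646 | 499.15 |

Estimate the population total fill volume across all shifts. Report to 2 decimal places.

1124564.08

1: 295·496.34 = 146420.3
2: 581·506.55 = 294305.55
3: 562·501.59 = 281893.58
4: 161·493.75 = 79493.75
5: 646·499.15 = 322450.9
τ̂ = Σ Nₕx̄ₕ = 1124564.08.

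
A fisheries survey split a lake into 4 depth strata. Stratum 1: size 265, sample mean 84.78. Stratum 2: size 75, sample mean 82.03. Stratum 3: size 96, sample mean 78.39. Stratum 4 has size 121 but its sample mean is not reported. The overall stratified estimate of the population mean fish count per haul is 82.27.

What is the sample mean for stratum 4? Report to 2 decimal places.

80.00

Σ Nₕx̄ₕ = N·μ, so 121·x̄_4 = 557·82.27 − (265·84.78 + 75·82.03 + 96·78.39).
= 45824.39 − 36144.39 = 9680.
x̄_4 = 9680 / 121 = 80 → 80.00.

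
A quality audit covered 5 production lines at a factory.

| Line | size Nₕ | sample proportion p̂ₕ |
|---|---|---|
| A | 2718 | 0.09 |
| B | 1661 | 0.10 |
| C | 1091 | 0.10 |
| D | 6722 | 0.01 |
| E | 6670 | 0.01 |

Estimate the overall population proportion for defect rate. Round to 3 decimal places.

N = 2718 + 1661 + 1091 + 6722 + 6670 = 18862.
Overall proportion = Σ (Nₕ/N)·p̂ₕ.
Σ Nₕp̂ₕ = 244.62 + 166.1 + 109.1 + 67.22 + 66.7 = 653.74.
653.74 / 18862 = 0.03466... → 0.035.

0.035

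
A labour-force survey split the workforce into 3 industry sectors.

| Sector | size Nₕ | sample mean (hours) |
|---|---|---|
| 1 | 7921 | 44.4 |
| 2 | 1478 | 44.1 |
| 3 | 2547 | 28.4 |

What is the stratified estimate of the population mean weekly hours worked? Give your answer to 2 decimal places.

40.95

x̄_st = (Σ Nₕx̄ₕ) / (Σ Nₕ) = (7921·44.4 + 1478·44.1 + 2547·28.4) / 11946
= 489207 / 11946 = 40.9515... → 40.95.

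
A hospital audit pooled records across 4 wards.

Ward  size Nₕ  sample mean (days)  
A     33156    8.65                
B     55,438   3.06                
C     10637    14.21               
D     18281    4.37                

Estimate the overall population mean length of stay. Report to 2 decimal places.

N = 33156 + 55438 + 10637 + 18281 = 117512.
Overall mean = Σ (Nₕ/N)·x̄ₕ — weight by population share, not a simple average.
Σ Nₕx̄ₕ = 33156·8.65 + 55438·3.06 + 10637·14.21 + 18281·4.37 = 286799.4 + 169640.28 + 151151.77 + 79887.97 = 687479.42.
Divide by N: 687479.42 / 117512 = 5.8503... → 5.85.

5.85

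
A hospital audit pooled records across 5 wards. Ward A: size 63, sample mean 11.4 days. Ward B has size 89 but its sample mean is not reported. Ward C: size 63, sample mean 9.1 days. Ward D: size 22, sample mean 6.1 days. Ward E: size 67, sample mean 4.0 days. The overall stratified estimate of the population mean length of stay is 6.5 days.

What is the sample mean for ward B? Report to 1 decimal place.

3.2

Σ Nₕx̄ₕ = N·μ, so 89·x̄_B = 304·6.5 − (63·11.4 + 63·9.1 + 22·6.1 + 67·4.0).
= 1976 − 1693.7 = 282.3.
x̄_B = 282.3 / 89 = 3.172... → 3.2.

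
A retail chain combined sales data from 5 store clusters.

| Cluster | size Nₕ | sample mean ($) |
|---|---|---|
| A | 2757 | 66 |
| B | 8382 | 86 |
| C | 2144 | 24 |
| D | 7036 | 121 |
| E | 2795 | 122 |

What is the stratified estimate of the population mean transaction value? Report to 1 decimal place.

N = 23114; weights Wₕ = Nₕ/N = (0.1193, 0.3626, 0.0928, 0.3044, 0.1209).
x̄_st = Σ Wₕ·x̄ₕ = 0.1193·66 + 0.3626·86 + 0.0928·24 + 0.3044·121 + 0.1209·122 ≈ 92.871...
→ 92.9.

92.9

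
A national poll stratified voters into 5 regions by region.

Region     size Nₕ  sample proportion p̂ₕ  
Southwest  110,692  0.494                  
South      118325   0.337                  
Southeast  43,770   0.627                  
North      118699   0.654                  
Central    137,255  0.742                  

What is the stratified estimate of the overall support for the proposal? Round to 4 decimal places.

Wₕ = Nₕ/N with N = 528741: 0.2094, 0.2238, 0.0828, 0.2245, 0.2596.
p̂_st = 0.2094·0.494 + 0.2238·0.337 + 0.0828·0.627 + 0.2245·0.654 + 0.2596·0.742 ≈ 0.570172... → 0.5702.

0.5702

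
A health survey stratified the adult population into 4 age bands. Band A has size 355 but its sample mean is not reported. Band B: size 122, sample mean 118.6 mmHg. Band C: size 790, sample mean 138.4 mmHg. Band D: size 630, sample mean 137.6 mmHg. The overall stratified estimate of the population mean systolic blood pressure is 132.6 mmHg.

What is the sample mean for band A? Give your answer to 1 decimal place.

115.6

Σ Nₕx̄ₕ = N·μ, so 355·x̄_A = 1897·132.6 − (122·118.6 + 790·138.4 + 630·137.6).
= 251542.2 − 210493.2 = 41049.
x̄_A = 41049 / 355 = 115.631... → 115.6.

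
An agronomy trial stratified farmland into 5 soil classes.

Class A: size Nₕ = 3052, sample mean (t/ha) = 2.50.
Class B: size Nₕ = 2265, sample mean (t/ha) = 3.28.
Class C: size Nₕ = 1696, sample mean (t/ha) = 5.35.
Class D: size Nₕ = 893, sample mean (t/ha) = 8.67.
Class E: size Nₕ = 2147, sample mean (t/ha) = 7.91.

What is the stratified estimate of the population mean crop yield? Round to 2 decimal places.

N = 3052 + 2265 + 1696 + 893 + 2147 = 10053.
The stratified mean weights each stratum mean by its population share Nₕ/N.
Σ Nₕx̄ₕ = 3052·2.50 + 2265·3.28 + 1696·5.35 + 893·8.67 + 2147·7.91 = 7630 + 7429.2 + 9073.6 + 7742.31 + 16982.77 = 48857.88.
Divide by N: 48857.88 / 10053 = 4.8600... → 4.86.

4.86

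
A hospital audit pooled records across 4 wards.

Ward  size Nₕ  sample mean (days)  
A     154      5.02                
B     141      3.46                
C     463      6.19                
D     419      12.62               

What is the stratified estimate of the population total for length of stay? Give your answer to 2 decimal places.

9414.69

Estimate total by summing Nₕ·x̄ₕ over strata.
154·5.02 + 141·3.46 + 463·6.19 + 419·12.62 = 773.08 + 487.86 + 2865.97 + 5287.78 = 9414.69.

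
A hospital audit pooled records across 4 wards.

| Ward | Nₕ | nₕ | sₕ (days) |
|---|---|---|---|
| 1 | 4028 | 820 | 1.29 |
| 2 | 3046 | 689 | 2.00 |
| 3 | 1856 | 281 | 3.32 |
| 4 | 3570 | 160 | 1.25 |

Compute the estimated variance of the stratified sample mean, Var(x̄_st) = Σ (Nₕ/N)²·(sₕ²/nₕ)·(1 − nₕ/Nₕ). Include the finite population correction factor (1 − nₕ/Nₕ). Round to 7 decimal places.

N = 12500; Wₕ = Nₕ/N.
ward 1: (4028/12500)²·1.29²/820·(1 − 820/4028) = 0.0001678299
ward 2: (3046/12500)²·2.00²/689·(1 − 689/3046) = 0.0002667536
ward 3: (1856/12500)²·3.32²/281·(1 − 281/1856) = 0.0007338518
ward 4: (3570/12500)²·1.25²/160·(1 − 160/3570) = 0.0007608563
Sum = 0.0019292915 → 0.0019293.

0.0019293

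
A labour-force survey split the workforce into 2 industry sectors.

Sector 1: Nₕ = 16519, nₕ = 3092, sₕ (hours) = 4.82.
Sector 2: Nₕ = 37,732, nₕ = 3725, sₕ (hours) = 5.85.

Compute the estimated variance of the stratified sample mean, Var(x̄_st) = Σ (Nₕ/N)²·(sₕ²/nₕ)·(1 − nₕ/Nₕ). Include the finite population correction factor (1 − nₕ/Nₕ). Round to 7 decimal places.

N = 54251. Term for each stratum: Wₕ²sₕ²/nₕ·(1−nₕ/Nₕ).
Var(x̄_st) = 0.0005662417 + 0.0040054204 = 0.0045716621 → 0.0045717.

0.0045717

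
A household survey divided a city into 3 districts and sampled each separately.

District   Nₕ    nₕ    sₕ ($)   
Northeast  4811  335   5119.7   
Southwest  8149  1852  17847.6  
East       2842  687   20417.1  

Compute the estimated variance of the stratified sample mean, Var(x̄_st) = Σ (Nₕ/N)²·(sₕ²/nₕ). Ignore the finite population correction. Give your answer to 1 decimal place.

72620.4

N = 15802; Wₕ = Nₕ/N.
district Northeast: (4811/15802)²·5119.7²/335 = 7252.5515
district Southwest: (8149/15802)²·17847.6²/1852 = 45740.7400
district East: (2842/15802)²·20417.1²/687 = 19627.0671
Sum = 72620.3585 → 72620.4.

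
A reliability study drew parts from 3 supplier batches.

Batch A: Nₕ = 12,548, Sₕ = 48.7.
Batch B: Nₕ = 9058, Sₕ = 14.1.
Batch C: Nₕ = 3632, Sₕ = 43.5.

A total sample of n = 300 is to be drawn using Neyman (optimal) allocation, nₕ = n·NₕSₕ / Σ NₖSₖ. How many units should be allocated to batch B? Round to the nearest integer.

43

Σ NₕSₕ = 12548·48.7 + 9058·14.1 + 3632·43.5 = 896797.4.
Share for B: 127717.8/896797.4 = 0.14242.
n_B = 300 × 0.14242 = 42.725... → 43.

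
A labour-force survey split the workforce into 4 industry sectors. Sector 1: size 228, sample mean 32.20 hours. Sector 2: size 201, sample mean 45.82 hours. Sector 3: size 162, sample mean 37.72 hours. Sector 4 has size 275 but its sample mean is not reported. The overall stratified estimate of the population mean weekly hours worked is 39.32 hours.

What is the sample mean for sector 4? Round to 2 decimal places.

N = 228 + 201 + 162 + 275 = 866.
Overall total = μ·N = 39.32·866 = 34051.12.
Subtract the known strata: 228·32.20 + 201·45.82 + 162·37.72 = 22662.06.
Remaining total for sector 4: 34051.12 − 22662.06 = 11389.06.
Divide by its size: 11389.06 / 275 = 41.4148... → 41.41.

41.41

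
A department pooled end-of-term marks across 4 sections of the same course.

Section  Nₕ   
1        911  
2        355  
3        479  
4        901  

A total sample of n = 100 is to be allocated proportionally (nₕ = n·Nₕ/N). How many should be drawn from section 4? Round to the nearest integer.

34

N = 911 + 355 + 479 + 901 = 2646.
n_4 = 100·901/2646 = 34.051... → 34.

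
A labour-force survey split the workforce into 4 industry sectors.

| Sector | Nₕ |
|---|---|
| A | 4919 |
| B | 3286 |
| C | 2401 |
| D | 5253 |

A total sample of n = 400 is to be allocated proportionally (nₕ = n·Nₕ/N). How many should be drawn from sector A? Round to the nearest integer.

Share of sector A = 4919/15859 = 0.31017.
Allocate 400 × 0.31017 = 124.068... → 124.

124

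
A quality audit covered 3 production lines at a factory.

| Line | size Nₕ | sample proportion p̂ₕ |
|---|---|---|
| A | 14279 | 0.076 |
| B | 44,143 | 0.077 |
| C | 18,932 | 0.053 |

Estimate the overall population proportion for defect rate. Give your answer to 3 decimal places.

0.071

N = 14279 + 44143 + 18932 = 77354.
Overall proportion = Σ (Nₕ/N)·p̂ₕ.
Σ Nₕp̂ₕ = 1085.204 + 3399.011 + 1003.396 = 5487.611.
5487.611 / 77354 = 0.07094... → 0.071.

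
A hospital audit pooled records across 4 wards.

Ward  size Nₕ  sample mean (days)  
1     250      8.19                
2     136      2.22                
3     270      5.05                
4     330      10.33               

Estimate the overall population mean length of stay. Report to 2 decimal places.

N = 986; weights Wₕ = Nₕ/N = (0.2535, 0.1379, 0.2738, 0.3347).
x̄_st = Σ Wₕ·x̄ₕ = 0.2535·8.19 + 0.1379·2.22 + 0.2738·5.05 + 0.3347·10.33 ≈ 7.2229...
→ 7.22.

7.22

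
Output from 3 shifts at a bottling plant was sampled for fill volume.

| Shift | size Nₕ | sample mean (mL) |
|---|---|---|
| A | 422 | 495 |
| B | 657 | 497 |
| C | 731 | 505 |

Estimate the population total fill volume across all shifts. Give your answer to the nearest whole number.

A: 422·495 = 208890
B: 657·497 = 326529
C: 731·505 = 369155
τ̂ = Σ Nₕx̄ₕ = 904574.

904574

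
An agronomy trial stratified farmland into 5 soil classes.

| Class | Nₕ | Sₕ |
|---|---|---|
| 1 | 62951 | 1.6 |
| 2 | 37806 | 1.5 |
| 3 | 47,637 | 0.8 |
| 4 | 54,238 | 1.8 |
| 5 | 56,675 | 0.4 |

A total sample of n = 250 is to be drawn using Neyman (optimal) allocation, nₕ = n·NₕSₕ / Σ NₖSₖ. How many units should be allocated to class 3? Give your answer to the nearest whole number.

1: NₕSₕ = 62951·1.6 = 100721.6
2: NₕSₕ = 37806·1.5 = 56709
3: NₕSₕ = 47637·0.8 = 38109.6
4: NₕSₕ = 54238·1.8 = 97628.4
5: NₕSₕ = 56675·0.4 = 22670
Σ NₕSₕ = 315838.6.
n_3 = 250·38109.6/315838.6 = 30.165... → 30.

30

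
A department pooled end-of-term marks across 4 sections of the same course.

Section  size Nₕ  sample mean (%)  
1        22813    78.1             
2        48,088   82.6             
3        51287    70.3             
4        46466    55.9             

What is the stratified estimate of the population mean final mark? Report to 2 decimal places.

N = 168654; weights Wₕ = Nₕ/N = (0.1353, 0.2851, 0.3041, 0.2755).
x̄_st = Σ Wₕ·x̄ₕ = 0.1353·78.1 + 0.2851·82.6 + 0.3041·70.3 + 0.2755·55.9 ≈ 70.8948...
→ 70.89.

70.89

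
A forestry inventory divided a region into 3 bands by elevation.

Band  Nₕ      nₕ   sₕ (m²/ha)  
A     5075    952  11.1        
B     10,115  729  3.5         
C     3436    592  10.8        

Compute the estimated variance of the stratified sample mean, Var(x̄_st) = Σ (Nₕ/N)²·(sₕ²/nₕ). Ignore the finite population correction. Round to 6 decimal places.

0.021269

N = 18626; Wₕ = Nₕ/N.
band A: (5075/18626)²·11.1²/952 = 0.009608197
band B: (10115/18626)²·3.5²/729 = 0.004955656
band C: (3436/18626)²·10.8²/592 = 0.006704909
Sum = 0.021268762 → 0.021269.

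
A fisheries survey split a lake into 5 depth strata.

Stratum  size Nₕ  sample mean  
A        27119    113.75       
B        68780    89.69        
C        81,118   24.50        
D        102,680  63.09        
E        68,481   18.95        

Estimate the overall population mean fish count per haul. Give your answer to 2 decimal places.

54.62

x̄_st = (Σ Nₕx̄ₕ) / (Σ Nₕ) = (27119·113.75 + 68780·89.69 + 81118·24.50 + 102680·63.09 + 68481·18.95) / 348178
= 19016851.6 / 348178 = 54.6182... → 54.62.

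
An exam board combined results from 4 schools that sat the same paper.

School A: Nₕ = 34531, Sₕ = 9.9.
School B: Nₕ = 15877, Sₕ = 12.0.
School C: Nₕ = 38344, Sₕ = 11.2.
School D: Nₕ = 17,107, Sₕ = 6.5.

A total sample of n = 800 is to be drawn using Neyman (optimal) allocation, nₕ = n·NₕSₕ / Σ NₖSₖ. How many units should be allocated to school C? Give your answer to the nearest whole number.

Σ NₕSₕ = 34531·9.9 + 15877·12.0 + 38344·11.2 + 17107·6.5 = 1073029.2.
Share for C: 429452.8/1073029.2 = 0.40022.
n_C = 800 × 0.40022 = 320.180... → 320.

320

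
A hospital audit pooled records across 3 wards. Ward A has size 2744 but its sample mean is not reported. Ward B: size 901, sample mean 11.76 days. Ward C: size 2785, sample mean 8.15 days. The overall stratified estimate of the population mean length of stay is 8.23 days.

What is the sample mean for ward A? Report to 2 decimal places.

N = 2744 + 901 + 2785 = 6430.
Overall total = μ·N = 8.23·6430 = 52918.9.
Subtract the known strata: 901·11.76 + 2785·8.15 = 33293.51.
Remaining total for ward A: 52918.9 − 33293.51 = 19625.39.
Divide by its size: 19625.39 / 2744 = 7.1521... → 7.15.

7.15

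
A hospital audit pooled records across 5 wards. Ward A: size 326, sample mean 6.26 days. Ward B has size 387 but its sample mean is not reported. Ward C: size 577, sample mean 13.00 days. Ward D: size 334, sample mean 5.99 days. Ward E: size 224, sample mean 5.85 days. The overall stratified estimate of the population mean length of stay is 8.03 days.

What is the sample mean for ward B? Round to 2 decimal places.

5.13

N = 326 + 387 + 577 + 334 + 224 = 1848.
Overall total = μ·N = 8.03·1848 = 14839.44.
Subtract the known strata: 326·6.26 + 577·13.00 + 334·5.99 + 224·5.85 = 12852.82.
Remaining total for ward B: 14839.44 − 12852.82 = 1986.62.
Divide by its size: 1986.62 / 387 = 5.1334... → 5.13.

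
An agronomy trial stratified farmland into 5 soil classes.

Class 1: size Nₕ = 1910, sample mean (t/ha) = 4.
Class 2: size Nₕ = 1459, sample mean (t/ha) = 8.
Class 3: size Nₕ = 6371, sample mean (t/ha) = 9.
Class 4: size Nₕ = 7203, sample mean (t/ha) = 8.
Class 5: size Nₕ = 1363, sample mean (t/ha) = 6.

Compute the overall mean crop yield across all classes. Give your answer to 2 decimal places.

N = 18306; weights Wₕ = Nₕ/N = (0.1043, 0.0797, 0.3480, 0.3935, 0.0745).
x̄_st = Σ Wₕ·x̄ₕ = 0.1043·4 + 0.0797·8 + 0.3480·9 + 0.3935·8 + 0.0745·6 ≈ 7.7818...
→ 7.78.

7.78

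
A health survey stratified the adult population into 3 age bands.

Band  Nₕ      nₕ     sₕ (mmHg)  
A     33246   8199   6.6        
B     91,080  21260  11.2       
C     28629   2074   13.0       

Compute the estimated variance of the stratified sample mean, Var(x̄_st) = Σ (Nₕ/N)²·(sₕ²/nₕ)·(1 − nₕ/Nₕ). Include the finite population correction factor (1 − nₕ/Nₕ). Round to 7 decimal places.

0.0044408

N = 152955. Term for each stratum: Wₕ²sₕ²/nₕ·(1−nₕ/Nₕ).
Var(x̄_st) = 0.0001891014 + 0.0016037929 + 0.0026479091 = 0.0044408035 → 0.0044408.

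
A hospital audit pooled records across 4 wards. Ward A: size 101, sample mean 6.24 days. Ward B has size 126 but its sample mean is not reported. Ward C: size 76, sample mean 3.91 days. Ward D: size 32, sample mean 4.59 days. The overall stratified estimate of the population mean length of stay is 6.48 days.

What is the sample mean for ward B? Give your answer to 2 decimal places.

Σ Nₕx̄ₕ = N·μ, so 126·x̄_B = 335·6.48 − (101·6.24 + 76·3.91 + 32·4.59).
= 2170.8 − 1074.28 = 1096.52.
x̄_B = 1096.52 / 126 = 8.7025... → 8.70.

8.70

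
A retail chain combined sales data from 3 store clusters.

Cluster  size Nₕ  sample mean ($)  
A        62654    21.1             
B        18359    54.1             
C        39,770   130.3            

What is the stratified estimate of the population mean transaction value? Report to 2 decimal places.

62.07

N = 62654 + 18359 + 39770 = 120783.
Weight each subgroup mean by Nₕ/N and sum.
Σ Nₕx̄ₕ = 62654·21.1 + 18359·54.1 + 39770·130.3 = 1321999.4 + 993221.9 + 5182031 = 7497252.3.
Divide by N: 7497252.3 / 120783 = 62.0721... → 62.07.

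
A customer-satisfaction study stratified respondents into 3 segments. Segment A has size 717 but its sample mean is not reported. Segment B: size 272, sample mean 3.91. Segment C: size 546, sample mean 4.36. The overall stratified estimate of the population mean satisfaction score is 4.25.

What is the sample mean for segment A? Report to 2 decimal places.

4.30

N = 717 + 272 + 546 = 1535.
Overall total = μ·N = 4.25·1535 = 6523.75.
Subtract the known strata: 272·3.91 + 546·4.36 = 3444.08.
Remaining total for segment A: 6523.75 − 3444.08 = 3079.67.
Divide by its size: 3079.67 / 717 = 4.2952... → 4.30.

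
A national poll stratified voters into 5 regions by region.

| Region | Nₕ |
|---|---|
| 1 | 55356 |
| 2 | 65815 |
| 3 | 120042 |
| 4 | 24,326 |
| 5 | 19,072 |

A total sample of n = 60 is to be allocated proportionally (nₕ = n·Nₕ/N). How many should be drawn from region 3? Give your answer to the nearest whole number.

Share of region 3 = 120042/284611 = 0.42178.
Allocate 60 × 0.42178 = 25.307... → 25.

25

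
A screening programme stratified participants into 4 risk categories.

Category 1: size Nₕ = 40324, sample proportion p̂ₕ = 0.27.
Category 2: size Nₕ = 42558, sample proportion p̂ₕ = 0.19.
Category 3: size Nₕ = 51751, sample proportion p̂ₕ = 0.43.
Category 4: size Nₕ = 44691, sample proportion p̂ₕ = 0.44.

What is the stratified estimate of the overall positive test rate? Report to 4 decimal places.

0.3396

Wₕ = Nₕ/N with N = 179324: 0.2249, 0.2373, 0.2886, 0.2492.
p̂_st = 0.2249·0.27 + 0.2373·0.19 + 0.2886·0.43 + 0.2492·0.44 ≈ 0.339556... → 0.3396.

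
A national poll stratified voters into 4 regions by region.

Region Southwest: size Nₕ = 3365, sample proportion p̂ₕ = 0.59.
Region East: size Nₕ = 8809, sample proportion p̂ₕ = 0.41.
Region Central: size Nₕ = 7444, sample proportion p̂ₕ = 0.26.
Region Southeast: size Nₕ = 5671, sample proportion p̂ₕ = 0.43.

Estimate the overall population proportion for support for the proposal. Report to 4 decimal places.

Wₕ = Nₕ/N with N = 25289: 0.1331, 0.3483, 0.2944, 0.2242.
p̂_st = 0.1331·0.59 + 0.3483·0.41 + 0.2944·0.26 + 0.2242·0.43 ≈ 0.394282... → 0.3943.

0.3943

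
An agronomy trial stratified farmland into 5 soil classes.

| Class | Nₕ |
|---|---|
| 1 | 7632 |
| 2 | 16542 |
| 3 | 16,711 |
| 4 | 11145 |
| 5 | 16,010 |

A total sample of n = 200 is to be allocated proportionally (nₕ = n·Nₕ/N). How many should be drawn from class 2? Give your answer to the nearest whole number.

Share of class 2 = 16542/68040 = 0.24312.
Allocate 200 × 0.24312 = 48.624... → 49.

49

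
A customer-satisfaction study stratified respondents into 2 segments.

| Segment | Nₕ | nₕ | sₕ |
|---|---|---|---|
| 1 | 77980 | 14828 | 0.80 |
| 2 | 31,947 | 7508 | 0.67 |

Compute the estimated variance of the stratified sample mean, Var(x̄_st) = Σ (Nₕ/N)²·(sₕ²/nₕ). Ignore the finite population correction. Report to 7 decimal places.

N = 109927. Term for each stratum: Wₕ²sₕ²/nₕ.
Var(x̄_st) = 0.0000217198 + 0.0000050498 = 0.0000267696 → 0.0000268.

0.0000268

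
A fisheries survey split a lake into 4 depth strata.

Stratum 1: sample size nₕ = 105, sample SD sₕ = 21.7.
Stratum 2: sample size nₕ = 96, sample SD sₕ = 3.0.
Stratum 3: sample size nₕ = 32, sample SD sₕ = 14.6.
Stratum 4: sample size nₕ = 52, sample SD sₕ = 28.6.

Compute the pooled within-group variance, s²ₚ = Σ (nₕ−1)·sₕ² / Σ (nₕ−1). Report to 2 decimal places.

349.29

Degrees of freedom: 104 + 95 + 31 + 51 = 281.
Σ(nₕ−1)sₕ² = 104·470.89 + 95·9 + 31·213.16 + 51·817.96 = 98151.48.
s²ₚ = 98151.48 / 281 = 349.2935... → 349.29.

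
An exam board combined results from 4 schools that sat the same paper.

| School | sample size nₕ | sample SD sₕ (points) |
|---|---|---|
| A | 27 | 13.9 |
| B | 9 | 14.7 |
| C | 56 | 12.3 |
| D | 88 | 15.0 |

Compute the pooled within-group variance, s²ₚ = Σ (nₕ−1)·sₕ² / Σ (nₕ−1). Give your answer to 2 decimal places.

196.86

A: (27−1)·13.9² = 26·193.21 = 5023.46
B: (9−1)·14.7² = 8·216.09 = 1728.72
C: (56−1)·12.3² = 55·151.29 = 8320.95
D: (88−1)·15.0² = 87·225 = 19575
Numerator = 34648.13; denominator = Σ(nₕ−1) = 176.
s²ₚ = 34648.13/176 = 196.8644... → 196.86.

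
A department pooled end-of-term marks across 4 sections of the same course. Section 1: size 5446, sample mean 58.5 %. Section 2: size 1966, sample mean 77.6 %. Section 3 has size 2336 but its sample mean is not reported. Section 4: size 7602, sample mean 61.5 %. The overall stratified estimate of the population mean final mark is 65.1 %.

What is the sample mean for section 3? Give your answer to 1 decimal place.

81.7

N = 5446 + 1966 + 2336 + 7602 = 17350.
Overall total = μ·N = 65.1·17350 = 1129485.
Subtract the known strata: 5446·58.5 + 1966·77.6 + 7602·61.5 = 938675.6.
Remaining total for section 3: 1129485 − 938675.6 = 190809.4.
Divide by its size: 190809.4 / 2336 = 81.682... → 81.7.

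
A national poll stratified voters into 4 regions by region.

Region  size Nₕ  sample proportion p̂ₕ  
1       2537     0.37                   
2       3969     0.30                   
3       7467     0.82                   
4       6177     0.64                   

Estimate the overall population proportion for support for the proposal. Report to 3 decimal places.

0.606

N = 2537 + 3969 + 7467 + 6177 = 20150.
Overall proportion = Σ (Nₕ/N)·p̂ₕ.
Σ Nₕp̂ₕ = 938.69 + 1190.7 + 6122.94 + 3953.28 = 12205.61.
12205.61 / 20150 = 0.60574... → 0.606.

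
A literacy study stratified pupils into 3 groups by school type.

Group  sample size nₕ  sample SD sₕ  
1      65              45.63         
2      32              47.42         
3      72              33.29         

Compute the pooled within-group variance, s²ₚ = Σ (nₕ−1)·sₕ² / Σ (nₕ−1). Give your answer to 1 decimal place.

1696.7

Degrees of freedom: 64 + 31 + 71 = 166.
Σ(nₕ−1)sₕ² = 64·2082.0969 + 31·2248.6564 + 71·1108.2241 = 281646.4611.
s²ₚ = 281646.4611 / 166 = 1696.665... → 1696.7.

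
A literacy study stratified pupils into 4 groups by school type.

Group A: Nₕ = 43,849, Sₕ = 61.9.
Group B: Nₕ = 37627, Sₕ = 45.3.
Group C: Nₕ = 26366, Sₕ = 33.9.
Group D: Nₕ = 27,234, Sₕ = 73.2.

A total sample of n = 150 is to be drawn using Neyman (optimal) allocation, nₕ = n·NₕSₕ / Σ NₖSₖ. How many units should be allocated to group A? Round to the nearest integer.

56

A: NₕSₕ = 43849·61.9 = 2714253.1
B: NₕSₕ = 37627·45.3 = 1704503.1
C: NₕSₕ = 26366·33.9 = 893807.4
D: NₕSₕ = 27234·73.2 = 1993528.8
Σ NₕSₕ = 7306092.4.
n_A = 150·2714253.1/7306092.4 = 55.726... → 56.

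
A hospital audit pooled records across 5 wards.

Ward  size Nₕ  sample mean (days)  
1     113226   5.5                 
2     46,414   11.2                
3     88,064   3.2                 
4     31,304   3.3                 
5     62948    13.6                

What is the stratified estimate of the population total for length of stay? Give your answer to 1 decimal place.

Population total = Σ Nₕ·x̄ₕ (each stratum's size times its mean).
113226·5.5 + 46414·11.2 + 88064·3.2 + 31304·3.3 + 62948·13.6 = 622743 + 519836.8 + 281804.8 + 103303.2 + 856092.8 = 2383780.6.

2383780.6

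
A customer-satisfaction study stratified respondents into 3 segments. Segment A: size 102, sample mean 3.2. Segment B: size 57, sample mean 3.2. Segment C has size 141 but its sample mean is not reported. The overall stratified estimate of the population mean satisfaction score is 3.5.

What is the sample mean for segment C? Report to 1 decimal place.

N = 102 + 57 + 141 = 300.
Overall total = μ·N = 3.5·300 = 1050.
Subtract the known strata: 102·3.2 + 57·3.2 = 508.8.
Remaining total for segment C: 1050 − 508.8 = 541.2.
Divide by its size: 541.2 / 141 = 3.838... → 3.8.

3.8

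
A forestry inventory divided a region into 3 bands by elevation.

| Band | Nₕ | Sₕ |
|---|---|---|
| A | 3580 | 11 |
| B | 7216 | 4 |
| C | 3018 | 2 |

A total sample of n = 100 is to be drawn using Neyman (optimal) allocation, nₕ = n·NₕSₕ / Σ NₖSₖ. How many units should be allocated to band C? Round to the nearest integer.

Σ NₕSₕ = 3580·11 + 7216·4 + 3018·2 = 74280.
Share for C: 6036/74280 = 0.08126.
n_C = 100 × 0.08126 = 8.126... → 8.

8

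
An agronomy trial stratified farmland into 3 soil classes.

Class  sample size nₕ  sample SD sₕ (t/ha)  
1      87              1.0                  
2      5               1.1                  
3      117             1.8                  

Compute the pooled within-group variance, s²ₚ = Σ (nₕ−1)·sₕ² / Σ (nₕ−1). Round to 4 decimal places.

1: (87−1)·1.0² = 86·1 = 86
2: (5−1)·1.1² = 4·1.21 = 4.84
3: (117−1)·1.8² = 116·3.24 = 375.84
Numerator = 466.68; denominator = Σ(nₕ−1) = 206.
s²ₚ = 466.68/206 = 2.265437... → 2.2654.

2.2654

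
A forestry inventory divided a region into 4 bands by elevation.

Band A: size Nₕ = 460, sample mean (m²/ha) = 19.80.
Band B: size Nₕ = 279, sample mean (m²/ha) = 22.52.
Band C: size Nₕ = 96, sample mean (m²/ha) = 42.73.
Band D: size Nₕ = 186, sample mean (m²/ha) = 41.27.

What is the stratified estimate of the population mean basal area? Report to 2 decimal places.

26.61

x̄_st = (Σ Nₕx̄ₕ) / (Σ Nₕ) = (460·19.80 + 279·22.52 + 96·42.73 + 186·41.27) / 1021
= 27169.38 / 1021 = 26.6106... → 26.61.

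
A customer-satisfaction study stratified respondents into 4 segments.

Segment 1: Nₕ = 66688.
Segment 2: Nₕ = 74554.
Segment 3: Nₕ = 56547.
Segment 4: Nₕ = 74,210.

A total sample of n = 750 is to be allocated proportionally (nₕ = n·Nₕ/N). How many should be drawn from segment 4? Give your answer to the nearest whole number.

205

N = 66688 + 74554 + 56547 + 74210 = 271999.
n_4 = 750·74210/271999 = 204.624... → 205.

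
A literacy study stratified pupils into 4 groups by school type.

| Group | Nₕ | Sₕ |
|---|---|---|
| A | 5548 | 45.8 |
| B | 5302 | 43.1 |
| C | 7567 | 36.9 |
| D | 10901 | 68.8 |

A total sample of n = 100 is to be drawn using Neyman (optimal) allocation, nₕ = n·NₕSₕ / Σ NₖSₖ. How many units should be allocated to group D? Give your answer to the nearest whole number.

Σ NₕSₕ = 5548·45.8 + 5302·43.1 + 7567·36.9 + 10901·68.8 = 1511825.7.
Share for D: 749988.8/1511825.7 = 0.49608.
n_D = 100 × 0.49608 = 49.608... → 50.

50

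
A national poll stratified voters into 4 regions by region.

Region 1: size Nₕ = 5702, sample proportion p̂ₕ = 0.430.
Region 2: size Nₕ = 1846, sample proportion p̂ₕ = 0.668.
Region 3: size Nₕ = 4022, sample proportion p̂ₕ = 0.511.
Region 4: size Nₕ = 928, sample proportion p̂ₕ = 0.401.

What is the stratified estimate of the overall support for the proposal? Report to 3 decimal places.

Wₕ = Nₕ/N with N = 12498: 0.4562, 0.1477, 0.3218, 0.0743.
p̂_st = 0.4562·0.430 + 0.1477·0.668 + 0.3218·0.511 + 0.0743·0.401 ≈ 0.48907... → 0.489.

0.489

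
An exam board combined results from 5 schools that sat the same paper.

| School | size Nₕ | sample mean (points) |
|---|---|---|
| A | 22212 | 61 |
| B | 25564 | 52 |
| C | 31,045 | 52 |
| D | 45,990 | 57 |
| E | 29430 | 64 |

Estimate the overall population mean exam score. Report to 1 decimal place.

57.1

x̄_st = (Σ Nₕx̄ₕ) / (Σ Nₕ) = (22212·61 + 25564·52 + 31045·52 + 45990·57 + 29430·64) / 154241
= 8803550 / 154241 = 57.077... → 57.1.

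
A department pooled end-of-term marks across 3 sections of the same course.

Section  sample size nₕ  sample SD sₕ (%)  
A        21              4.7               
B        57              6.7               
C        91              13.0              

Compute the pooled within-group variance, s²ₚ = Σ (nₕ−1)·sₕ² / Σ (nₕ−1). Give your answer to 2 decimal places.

109.43

A: (21−1)·4.7² = 20·22.09 = 441.8
B: (57−1)·6.7² = 56·44.89 = 2513.84
C: (91−1)·13.0² = 90·169 = 15210
Numerator = 18165.64; denominator = Σ(nₕ−1) = 166.
s²ₚ = 18165.64/166 = 109.4316... → 109.43.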